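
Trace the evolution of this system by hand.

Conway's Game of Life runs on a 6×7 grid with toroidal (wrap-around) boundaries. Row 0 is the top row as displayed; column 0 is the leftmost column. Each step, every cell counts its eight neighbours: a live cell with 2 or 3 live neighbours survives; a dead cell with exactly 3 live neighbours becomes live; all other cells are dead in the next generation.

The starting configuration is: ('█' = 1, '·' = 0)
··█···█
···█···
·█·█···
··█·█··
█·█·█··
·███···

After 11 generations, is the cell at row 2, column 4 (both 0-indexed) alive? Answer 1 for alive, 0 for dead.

0

0) ··█···█
···█···
·█·█···
··█·█··
█·█·█··
·███···
1) ·█·····
···█···
···██··
··█·█··
····█··
█······
2) ·······
··███··
··█·█··
····██·
···█···
·······
3) ···█···
··█·█··
··█····
····██·
····█··
·······
4) ···█···
··█····
····██·
···███·
····██·
·······
5) ·······
···██··
·····█·
···█··█
···█·█·
····█··
6) ···██··
····█··
···█·█·
·····██
···█·█·
····█··
7) ···███·
·····█·
·····██
·····██
·····██
·····█·
8) ·····██
·······
····█··
█···█··
····█··
·······
9) ·······
·····█·
·······
···███·
·······
·····█·
10) ·······
·······
·····█·
····█··
·····█·
·······
11) ·······
·······
·······
····██·
·······
·······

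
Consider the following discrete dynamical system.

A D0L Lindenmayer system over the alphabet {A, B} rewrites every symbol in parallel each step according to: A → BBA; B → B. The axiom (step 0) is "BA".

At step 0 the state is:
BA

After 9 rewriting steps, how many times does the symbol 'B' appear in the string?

k=0  BA
k=1  BBBA
k=2  BBBBBA
k=3  BBBBBBBA
k=4  BBBBBBBBBA
k=5  BBBBBBBBBBBA
k=6  BBBBBBBBBBBBBA
k=7  BBBBBBBBBBBBBBBA
k=8  BBBBBBBBBBBBBBBBBA
k=9  BBBBBBBBBBBBBBBBBBBA

19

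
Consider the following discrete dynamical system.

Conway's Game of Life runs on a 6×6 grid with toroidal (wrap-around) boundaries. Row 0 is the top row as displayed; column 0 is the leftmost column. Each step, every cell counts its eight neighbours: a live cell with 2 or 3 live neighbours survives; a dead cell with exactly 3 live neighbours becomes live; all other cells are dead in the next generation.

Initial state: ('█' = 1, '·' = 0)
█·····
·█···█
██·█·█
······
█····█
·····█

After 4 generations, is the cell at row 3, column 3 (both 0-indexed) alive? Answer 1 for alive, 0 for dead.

1

[0] █·····
·█···█
██·█·█
······
█····█
·····█
[1] █····█
·██·██
·██·██
·█··█·
█····█
·····█
[2] ·█····
··█···
······
·████·
█···██
····█·
[3] ······
······
·█····
█████·
███···
█···█·
[4] ······
······
██·█··
···█·█
····█·
█····█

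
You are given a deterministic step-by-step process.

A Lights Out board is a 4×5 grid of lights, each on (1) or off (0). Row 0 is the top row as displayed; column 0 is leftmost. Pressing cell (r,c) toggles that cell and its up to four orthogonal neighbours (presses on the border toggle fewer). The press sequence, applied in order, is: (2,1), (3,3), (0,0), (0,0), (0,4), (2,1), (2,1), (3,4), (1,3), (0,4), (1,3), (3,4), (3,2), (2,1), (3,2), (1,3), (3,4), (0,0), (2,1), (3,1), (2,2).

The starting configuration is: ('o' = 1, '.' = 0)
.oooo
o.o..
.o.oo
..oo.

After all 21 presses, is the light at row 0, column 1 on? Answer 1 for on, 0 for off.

step 0: .oooo
o.o..
.o.oo
..oo.
step 1: .oooo
ooo..
o.ooo
.ooo.
step 2: .oooo
ooo..
o.o.o
.o..o
step 3: o.ooo
.oo..
o.o.o
.o..o
step 4: .oooo
ooo..
o.o.o
.o..o
step 5: .oo..
ooo.o
o.o.o
.o..o
step 6: .oo..
o.o.o
.o..o
....o
step 7: .oo..
ooo.o
o.o.o
.o..o
step 8: .oo..
ooo.o
o.o..
.o.o.
step 9: .ooo.
oo.o.
o.oo.
.o.o.
step 10: .oo.o
oo.oo
o.oo.
.o.o.
step 11: .oooo
ooo..
o.o..
.o.o.
step 12: .oooo
ooo..
o.o.o
.o..o
step 13: .oooo
ooo..
o...o
..ooo
step 14: .oooo
o.o..
.oo.o
.oooo
step 15: .oooo
o.o..
.o..o
....o
step 16: .oo.o
o..oo
.o.oo
....o
step 17: .oo.o
o..oo
.o.o.
...o.
step 18: o.o.o
...oo
.o.o.
...o.
step 19: o.o.o
.o.oo
o.oo.
.o.o.
step 20: o.o.o
.o.oo
oooo.
o.oo.
step 21: o.o.o
.oooo
o....
o..o.

0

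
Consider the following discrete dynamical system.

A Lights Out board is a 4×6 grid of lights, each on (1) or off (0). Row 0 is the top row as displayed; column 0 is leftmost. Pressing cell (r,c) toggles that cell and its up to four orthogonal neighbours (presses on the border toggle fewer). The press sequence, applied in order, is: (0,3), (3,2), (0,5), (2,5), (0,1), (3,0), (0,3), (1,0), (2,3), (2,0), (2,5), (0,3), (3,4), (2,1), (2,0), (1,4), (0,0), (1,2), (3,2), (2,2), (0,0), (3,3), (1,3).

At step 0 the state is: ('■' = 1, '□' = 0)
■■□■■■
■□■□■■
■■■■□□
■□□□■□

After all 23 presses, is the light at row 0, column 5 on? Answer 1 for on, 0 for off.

k=0  ■■□■■■
■□■□■■
■■■■□□
■□□□■□
k=1  ■■■□□■
■□■■■■
■■■■□□
■□□□■□
k=2  ■■■□□■
■□■■■■
■■□■□□
■■■■■□
k=3  ■■■□■□
■□■■■□
■■□■□□
■■■■■□
k=4  ■■■□■□
■□■■■■
■■□■■■
■■■■■■
k=5  □□□□■□
■■■■■■
■■□■■■
■■■■■■
k=6  □□□□■□
■■■■■■
□■□■■■
□□■■■■
k=7  □□■■□□
■■■□■■
□■□■■■
□□■■■■
k=8  ■□■■□□
□□■□■■
■■□■■■
□□■■■■
k=9  ■□■■□□
□□■■■■
■■■□□■
□□■□■■
k=10  ■□■■□□
■□■■■■
□□■□□■
■□■□■■
k=11  ■□■■□□
■□■■■□
□□■□■□
■□■□■□
k=12  ■□□□■□
■□■□■□
□□■□■□
■□■□■□
k=13  ■□□□■□
■□■□■□
□□■□□□
■□■■□■
k=14  ■□□□■□
■■■□■□
■■□□□□
■■■■□■
k=15  ■□□□■□
□■■□■□
□□□□□□
□■■■□■
k=16  ■□□□□□
□■■■□■
□□□□■□
□■■■□■
k=17  □■□□□□
■■■■□■
□□□□■□
□■■■□■
k=18  □■■□□□
■□□□□■
□□■□■□
□■■■□■
k=19  □■■□□□
■□□□□■
□□□□■□
□□□□□■
k=20  □■■□□□
■□■□□■
□■■■■□
□□■□□■
k=21  ■□■□□□
□□■□□■
□■■■■□
□□■□□■
k=22  ■□■□□□
□□■□□■
□■■□■□
□□□■■■
k=23  ■□■■□□
□□□■■■
□■■■■□
□□□■■■

0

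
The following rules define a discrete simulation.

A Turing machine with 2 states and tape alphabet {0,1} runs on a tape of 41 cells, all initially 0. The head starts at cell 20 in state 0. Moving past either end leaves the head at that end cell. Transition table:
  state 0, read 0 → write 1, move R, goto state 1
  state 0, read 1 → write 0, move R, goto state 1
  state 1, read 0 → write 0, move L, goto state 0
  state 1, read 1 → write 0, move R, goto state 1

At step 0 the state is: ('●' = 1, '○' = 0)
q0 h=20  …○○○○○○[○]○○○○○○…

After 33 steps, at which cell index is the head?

k=0  q0 h=20  …○○○○○○[○]○○○○○○…
k=1  q1 h=21  …○○○○○●[○]○○○○○○…
k=2  q0 h=20  …○○○○○○[●]○○○○○○…
k=3  q1 h=21  …○○○○○○[○]○○○○○○…
k=4  q0 h=20  …○○○○○○[○]○○○○○○…
k=5  q1 h=21  …○○○○○●[○]○○○○○○…
k=6  q0 h=20  …○○○○○○[●]○○○○○○…
k=7  q1 h=21  …○○○○○○[○]○○○○○○…
k=8  q0 h=20  …○○○○○○[○]○○○○○○…
k=9  q1 h=21  …○○○○○●[○]○○○○○○…
k=10  q0 h=20  …○○○○○○[●]○○○○○○…
k=11  q1 h=21  …○○○○○○[○]○○○○○○…
k=12  q0 h=20  …○○○○○○[○]○○○○○○…
k=13  q1 h=21  …○○○○○●[○]○○○○○○…
k=14  q0 h=20  …○○○○○○[●]○○○○○○…
k=15  q1 h=21  …○○○○○○[○]○○○○○○…
k=16  q0 h=20  …○○○○○○[○]○○○○○○…
k=17  q1 h=21  …○○○○○●[○]○○○○○○…
k=18  q0 h=20  …○○○○○○[●]○○○○○○…
k=19  q1 h=21  …○○○○○○[○]○○○○○○…
k=20  q0 h=20  …○○○○○○[○]○○○○○○…
k=21  q1 h=21  …○○○○○●[○]○○○○○○…
k=22  q0 h=20  …○○○○○○[●]○○○○○○…
k=23  q1 h=21  …○○○○○○[○]○○○○○○…
k=24  q0 h=20  …○○○○○○[○]○○○○○○…
k=25  q1 h=21  …○○○○○●[○]○○○○○○…
k=26  q0 h=20  …○○○○○○[●]○○○○○○…
k=27  q1 h=21  …○○○○○○[○]○○○○○○…
k=28  q0 h=20  …○○○○○○[○]○○○○○○…
k=29  q1 h=21  …○○○○○●[○]○○○○○○…
k=30  q0 h=20  …○○○○○○[●]○○○○○○…
k=31  q1 h=21  …○○○○○○[○]○○○○○○…
k=32  q0 h=20  …○○○○○○[○]○○○○○○…
k=33  q1 h=21  …○○○○○●[○]○○○○○○…

21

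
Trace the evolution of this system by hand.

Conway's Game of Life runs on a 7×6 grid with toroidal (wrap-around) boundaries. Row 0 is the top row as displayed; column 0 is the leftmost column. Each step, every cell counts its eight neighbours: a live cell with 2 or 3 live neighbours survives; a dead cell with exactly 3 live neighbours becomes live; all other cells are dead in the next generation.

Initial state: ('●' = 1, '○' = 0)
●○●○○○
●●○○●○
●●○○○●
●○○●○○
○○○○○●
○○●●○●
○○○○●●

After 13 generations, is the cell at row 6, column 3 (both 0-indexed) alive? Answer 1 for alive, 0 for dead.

[0] ●○●○○○
●●○○●○
●●○○○●
●○○●○○
○○○○○●
○○●●○●
○○○○●●
[1] ●○○●●○
○○●○○○
○○●○●○
○●○○●○
●○●●○●
●○○●○●
●●●○●●
[2] ●○○○●○
○●●○●●
○●●○○○
●●○○●○
○○●●○○
○○○○○○
○○●○○○
[3] ●○●○●○
○○●○●●
○○○○●○
●○○○○○
○●●●○○
○○●●○○
○○○○○○
[4] ○●○○●○
○●○○●○
○○○●●○
○●●●○○
○●○●○○
○●○●○○
○●●○○○
[5] ●●○●○○
○○●○●●
○●○○●○
○●○○○○
●●○●●○
●●○●○○
●●○●○○
[6] ○○○●○○
○○●○●●
●●●●●●
○●○●●●
○○○●●●
○○○●○○
○○○●●●
[7] ○○●○○○
○○○○○○
○○○○○○
○●○○○○
●○○○○●
○○●○○○
○○●●○○
[8] ○○●●○○
○○○○○○
○○○○○○
●○○○○○
●●○○○○
○●●●○○
○●●●○○
[9] ○●○●○○
○○○○○○
○○○○○○
●●○○○○
●○○○○○
○○○●○○
○○○○●○
[10] ○○○○○○
○○○○○○
○○○○○○
●●○○○○
●●○○○○
○○○○○○
○○●●●○
[11] ○○○●○○
○○○○○○
○○○○○○
●●○○○○
●●○○○○
○●●●○○
○○○●○○
[12] ○○○○○○
○○○○○○
○○○○○○
●●○○○○
○○○○○○
●●○●○○
○○○●●○
[13] ○○○○○○
○○○○○○
○○○○○○
○○○○○○
○○●○○○
○○●●●○
○○●●●○

1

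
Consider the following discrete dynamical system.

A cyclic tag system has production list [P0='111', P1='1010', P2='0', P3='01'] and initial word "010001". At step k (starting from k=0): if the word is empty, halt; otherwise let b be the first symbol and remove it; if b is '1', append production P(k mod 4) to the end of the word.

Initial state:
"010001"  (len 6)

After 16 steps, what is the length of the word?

8

k=0  "010001"  (len 6)
k=1  "10001"  (len 5)
k=2  "00011010"  (len 8)
k=3  "0011010"  (len 7)
k=4  "011010"  (len 6)
k=5  "11010"  (len 5)
k=6  "10101010"  (len 8)
k=7  "01010100"  (len 8)
k=8  "1010100"  (len 7)
k=9  "010100111"  (len 9)
k=10  "10100111"  (len 8)
k=11  "01001110"  (len 8)
k=12  "1001110"  (len 7)
k=13  "001110111"  (len 9)
k=14  "01110111"  (len 8)
k=15  "1110111"  (len 7)
k=16  "11011101"  (len 8)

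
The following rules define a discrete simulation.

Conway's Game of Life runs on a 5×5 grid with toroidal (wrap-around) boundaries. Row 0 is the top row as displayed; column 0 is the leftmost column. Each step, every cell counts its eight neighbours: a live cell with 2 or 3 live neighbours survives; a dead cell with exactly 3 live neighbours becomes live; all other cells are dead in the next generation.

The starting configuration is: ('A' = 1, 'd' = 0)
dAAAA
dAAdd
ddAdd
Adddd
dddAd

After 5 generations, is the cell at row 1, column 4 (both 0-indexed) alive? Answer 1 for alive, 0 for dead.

0

gen 0: dAAAA
dAAdd
ddAdd
Adddd
dddAd
gen 1: AAddA
Adddd
ddAdd
ddddd
AAdAd
gen 2: ddAdd
AdddA
ddddd
dAAdd
dAAdd
gen 3: AdAAd
ddddd
AAddd
dAAdd
dddAd
gen 4: ddAAA
AdAdA
AAAdd
AAAdd
dddAA
gen 5: dAAdd
ddddd
ddddd
ddddd
ddddd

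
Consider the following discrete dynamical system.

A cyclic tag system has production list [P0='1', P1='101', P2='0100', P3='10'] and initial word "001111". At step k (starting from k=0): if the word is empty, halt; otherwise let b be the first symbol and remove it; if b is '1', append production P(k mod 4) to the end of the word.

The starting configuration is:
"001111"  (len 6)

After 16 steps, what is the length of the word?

t=0: "001111"  (len 6)
t=1: "01111"  (len 5)
t=2: "1111"  (len 4)
t=3: "1110100"  (len 7)
t=4: "11010010"  (len 8)
t=5: "10100101"  (len 8)
t=6: "0100101101"  (len 10)
t=7: "100101101"  (len 9)
t=8: "0010110110"  (len 10)
t=9: "010110110"  (len 9)
t=10: "10110110"  (len 8)
t=11: "01101100100"  (len 11)
t=12: "1101100100"  (len 10)
t=13: "1011001001"  (len 10)
t=14: "011001001101"  (len 12)
t=15: "11001001101"  (len 11)
t=16: "100100110110"  (len 12)

12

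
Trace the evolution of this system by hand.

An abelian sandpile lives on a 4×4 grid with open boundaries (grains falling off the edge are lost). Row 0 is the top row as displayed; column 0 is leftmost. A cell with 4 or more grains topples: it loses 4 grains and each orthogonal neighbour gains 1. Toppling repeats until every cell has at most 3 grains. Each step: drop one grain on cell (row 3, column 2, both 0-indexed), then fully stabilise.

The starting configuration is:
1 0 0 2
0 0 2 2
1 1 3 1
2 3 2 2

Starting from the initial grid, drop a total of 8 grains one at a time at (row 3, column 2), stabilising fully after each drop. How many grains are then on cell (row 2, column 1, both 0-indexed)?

0) 1 0 0 2
0 0 2 2
1 1 3 1
2 3 2 2
1) 1 0 0 2
0 0 2 2
1 1 3 1
2 3 3 2
2) 1 0 0 2
0 0 3 2
1 3 0 2
3 0 2 3
3) 1 0 0 2
0 0 3 2
1 3 0 2
3 0 3 3
4) 1 0 0 2
0 0 3 2
1 3 1 3
3 1 1 0
5) 1 0 0 2
0 0 3 2
1 3 1 3
3 1 2 0
6) 1 0 0 2
0 0 3 2
1 3 1 3
3 1 3 0
7) 1 0 0 2
0 0 3 2
1 3 2 3
3 2 0 1
8) 1 0 0 2
0 0 3 2
1 3 2 3
3 2 1 1

3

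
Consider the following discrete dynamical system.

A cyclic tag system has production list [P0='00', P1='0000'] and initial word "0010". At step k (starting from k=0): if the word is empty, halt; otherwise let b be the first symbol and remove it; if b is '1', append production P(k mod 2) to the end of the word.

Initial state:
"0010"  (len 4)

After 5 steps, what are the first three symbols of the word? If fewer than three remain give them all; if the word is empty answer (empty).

step 0: "0010"  (len 4)
step 1: "010"  (len 3)
step 2: "10"  (len 2)
step 3: "000"  (len 3)
step 4: "00"  (len 2)
step 5: "0"  (len 1)

0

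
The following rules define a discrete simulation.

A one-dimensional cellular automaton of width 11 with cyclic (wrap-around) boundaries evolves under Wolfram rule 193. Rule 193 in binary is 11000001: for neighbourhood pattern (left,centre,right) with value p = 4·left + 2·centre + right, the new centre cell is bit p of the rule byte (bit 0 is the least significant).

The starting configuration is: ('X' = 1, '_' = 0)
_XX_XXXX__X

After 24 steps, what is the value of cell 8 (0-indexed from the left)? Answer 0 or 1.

0

[0] _XX_XXXX__X
[1] __X__XXX___
[2] X_____XX_XX
[3] X_XXX__X__X
[4] X__XX______
[5] ____X_XXXX_
[6] XXX____XXX_
[7] _XX_XX__XX_
[8] __X__X___X_
[9] X______X___
[10] __XXXX___X_
[11] X__XXX_X___
[12] ____XX___X_
[13] XXX__X_X___
[14] _XX______X_
[15] __X_XXXX___
[16] X____XXX_XX
[17] X_XX__XX__X
[18] X__X___X___
[19] _____X___X_
[20] XXXX___X___
[21] _XXX_X___X_
[22] __XX___X___
[23] X__X_X___XX
[24] X______X__X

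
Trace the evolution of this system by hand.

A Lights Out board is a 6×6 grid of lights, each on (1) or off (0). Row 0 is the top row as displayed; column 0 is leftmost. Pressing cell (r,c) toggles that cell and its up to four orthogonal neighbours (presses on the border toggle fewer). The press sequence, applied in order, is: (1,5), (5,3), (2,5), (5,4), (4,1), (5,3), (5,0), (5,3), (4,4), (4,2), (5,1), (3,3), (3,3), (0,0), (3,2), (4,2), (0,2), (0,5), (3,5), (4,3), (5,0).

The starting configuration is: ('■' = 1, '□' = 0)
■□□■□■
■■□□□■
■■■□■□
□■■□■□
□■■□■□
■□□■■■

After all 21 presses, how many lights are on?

0) ■□□■□■
■■□□□■
■■■□■□
□■■□■□
□■■□■□
■□□■■■
1) ■□□■□□
■■□□■□
■■■□■■
□■■□■□
□■■□■□
■□□■■■
2) ■□□■□□
■■□□■□
■■■□■■
□■■□■□
□■■■■□
■□■□□■
3) ■□□■□□
■■□□■■
■■■□□□
□■■□■■
□■■■■□
■□■□□■
4) ■□□■□□
■■□□■■
■■■□□□
□■■□■■
□■■■□□
■□■■■□
5) ■□□■□□
■■□□■■
■■■□□□
□□■□■■
■□□■□□
■■■■■□
6) ■□□■□□
■■□□■■
■■■□□□
□□■□■■
■□□□□□
■■□□□□
7) ■□□■□□
■■□□■■
■■■□□□
□□■□■■
□□□□□□
□□□□□□
8) ■□□■□□
■■□□■■
■■■□□□
□□■□■■
□□□■□□
□□■■■□
9) ■□□■□□
■■□□■■
■■■□□□
□□■□□■
□□□□■■
□□■■□□
10) ■□□■□□
■■□□■■
■■■□□□
□□□□□■
□■■■■■
□□□■□□
11) ■□□■□□
■■□□■■
■■■□□□
□□□□□■
□□■■■■
■■■■□□
12) ■□□■□□
■■□□■■
■■■■□□
□□■■■■
□□■□■■
■■■■□□
13) ■□□■□□
■■□□■■
■■■□□□
□□□□□■
□□■■■■
■■■■□□
14) □■□■□□
□■□□■■
■■■□□□
□□□□□■
□□■■■■
■■■■□□
15) □■□■□□
□■□□■■
■■□□□□
□■■■□■
□□□■■■
■■■■□□
16) □■□■□□
□■□□■■
■■□□□□
□■□■□■
□■■□■■
■■□■□□
17) □□■□□□
□■■□■■
■■□□□□
□■□■□■
□■■□■■
■■□■□□
18) □□■□■■
□■■□■□
■■□□□□
□■□■□■
□■■□■■
■■□■□□
19) □□■□■■
□■■□■□
■■□□□■
□■□■■□
□■■□■□
■■□■□□
20) □□■□■■
□■■□■□
■■□□□■
□■□□■□
□■□■□□
■■□□□□
21) □□■□■■
□■■□■□
■■□□□■
□■□□■□
■■□■□□
□□□□□□

14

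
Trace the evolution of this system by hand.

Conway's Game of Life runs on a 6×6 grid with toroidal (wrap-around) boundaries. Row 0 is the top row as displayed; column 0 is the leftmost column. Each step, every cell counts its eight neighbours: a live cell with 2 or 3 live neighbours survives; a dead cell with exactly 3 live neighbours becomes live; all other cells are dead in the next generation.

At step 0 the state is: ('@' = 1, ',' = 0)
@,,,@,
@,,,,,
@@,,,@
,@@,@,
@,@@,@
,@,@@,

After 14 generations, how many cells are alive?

[0] @,,,@,
@,,,,,
@@,,,@
,@@,@,
@,@@,@
,@,@@,
[1] @@,@@,
,,,,,,
,,@,,@
,,,,@,
@,,,,@
,@,,,,
[2] @@@,,,
@@@@@@
,,,,,,
@,,,@,
@,,,,@
,@@,@,
[3] ,,,,,,
,,,@@@
,,@,,,
@,,,,,
@,,@@,
,,@@,,
[4] ,,@,,,
,,,@@,
,,,@@@
,@,@,@
,@@@@@
,,@@@,
[5] ,,@,,,
,,@,,@
@,,,,@
,@,,,,
,@,,,@
,,,,,@
[6] ,,,,,,
@@,,,@
@@,,,@
,@,,,@
,,,,,,
@,,,,,
[7] ,@,,,@
,@,,,@
,,@,@,
,@,,,@
@,,,,,
,,,,,,
[8] ,,,,,,
,@@,@@
,@@,@@
@@,,,@
@,,,,,
@,,,,,
[9] @@,,,@
,@@,@@
,,,,,,
,,@,@,
,,,,,,
,,,,,,
[10] ,@@,@@
,@@,@@
,@@,@@
,,,,,,
,,,,,,
@,,,,,
[11] ,,@,@,
,,,,,,
,@@,@@
,,,,,,
,,,,,,
@@,,,@
[12] @@,,,@
,@@,@@
,,,,,,
,,,,,,
@,,,,,
@@,,,@
[13] ,,,,,,
,@@,@@
,,,,,,
,,,,,,
@@,,,@
,,,,,,
[14] ,,,,,,
,,,,,,
,,,,,,
@,,,,,
@,,,,,
@,,,,,

3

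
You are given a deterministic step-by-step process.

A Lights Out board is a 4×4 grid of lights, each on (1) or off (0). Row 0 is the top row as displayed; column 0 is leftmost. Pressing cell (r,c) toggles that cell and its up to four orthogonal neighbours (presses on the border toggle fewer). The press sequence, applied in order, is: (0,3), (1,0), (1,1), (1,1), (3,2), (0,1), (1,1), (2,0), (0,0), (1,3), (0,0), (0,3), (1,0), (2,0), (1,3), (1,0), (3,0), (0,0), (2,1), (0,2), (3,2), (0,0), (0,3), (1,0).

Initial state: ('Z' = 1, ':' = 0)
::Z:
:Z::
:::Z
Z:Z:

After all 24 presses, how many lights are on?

7

step 0: ::Z:
:Z::
:::Z
Z:Z:
step 1: :::Z
:Z:Z
:::Z
Z:Z:
step 2: Z::Z
Z::Z
Z::Z
Z:Z:
step 3: ZZ:Z
:ZZZ
ZZ:Z
Z:Z:
step 4: Z::Z
Z::Z
Z::Z
Z:Z:
step 5: Z::Z
Z::Z
Z:ZZ
ZZ:Z
step 6: :ZZZ
ZZ:Z
Z:ZZ
ZZ:Z
step 7: ::ZZ
::ZZ
ZZZZ
ZZ:Z
step 8: ::ZZ
Z:ZZ
::ZZ
:Z:Z
step 9: ZZZZ
::ZZ
::ZZ
:Z:Z
step 10: ZZZ:
::::
::Z:
:Z:Z
step 11: ::Z:
Z:::
::Z:
:Z:Z
step 12: :::Z
Z::Z
::Z:
:Z:Z
step 13: Z::Z
:Z:Z
Z:Z:
:Z:Z
step 14: Z::Z
ZZ:Z
:ZZ:
ZZ:Z
step 15: Z:::
ZZZ:
:ZZZ
ZZ:Z
step 16: ::::
::Z:
ZZZZ
ZZ:Z
step 17: ::::
::Z:
:ZZZ
:::Z
step 18: ZZ::
Z:Z:
:ZZZ
:::Z
step 19: ZZ::
ZZZ:
Z::Z
:Z:Z
step 20: Z:ZZ
ZZ::
Z::Z
:Z:Z
step 21: Z:ZZ
ZZ::
Z:ZZ
::Z:
step 22: :ZZZ
:Z::
Z:ZZ
::Z:
step 23: :Z::
:Z:Z
Z:ZZ
::Z:
step 24: ZZ::
Z::Z
::ZZ
::Z:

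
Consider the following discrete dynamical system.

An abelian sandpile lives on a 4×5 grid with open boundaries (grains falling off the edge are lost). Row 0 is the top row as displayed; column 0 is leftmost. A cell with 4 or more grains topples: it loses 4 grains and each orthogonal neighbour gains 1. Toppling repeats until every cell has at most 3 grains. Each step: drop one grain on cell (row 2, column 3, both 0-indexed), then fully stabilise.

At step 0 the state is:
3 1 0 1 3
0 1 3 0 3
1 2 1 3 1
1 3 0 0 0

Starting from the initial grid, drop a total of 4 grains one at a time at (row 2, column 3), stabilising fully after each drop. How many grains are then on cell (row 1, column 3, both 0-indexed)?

1

t=0: 3 1 0 1 3
0 1 3 0 3
1 2 1 3 1
1 3 0 0 0
t=1: 3 1 0 1 3
0 1 3 1 3
1 2 2 0 2
1 3 0 1 0
t=2: 3 1 0 1 3
0 1 3 1 3
1 2 2 1 2
1 3 0 1 0
t=3: 3 1 0 1 3
0 1 3 1 3
1 2 2 2 2
1 3 0 1 0
t=4: 3 1 0 1 3
0 1 3 1 3
1 2 2 3 2
1 3 0 1 0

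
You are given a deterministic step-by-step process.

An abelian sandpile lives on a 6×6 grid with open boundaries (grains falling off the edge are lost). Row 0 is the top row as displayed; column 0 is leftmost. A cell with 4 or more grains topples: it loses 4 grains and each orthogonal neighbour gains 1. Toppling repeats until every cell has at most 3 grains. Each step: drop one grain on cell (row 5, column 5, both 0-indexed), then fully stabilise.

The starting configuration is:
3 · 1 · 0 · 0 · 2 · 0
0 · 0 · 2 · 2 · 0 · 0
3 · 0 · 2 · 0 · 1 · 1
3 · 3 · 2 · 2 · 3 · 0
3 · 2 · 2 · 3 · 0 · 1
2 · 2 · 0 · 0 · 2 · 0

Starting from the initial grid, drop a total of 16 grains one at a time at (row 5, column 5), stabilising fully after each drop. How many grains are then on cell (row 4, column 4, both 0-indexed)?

2

[0] 3 · 1 · 0 · 0 · 2 · 0
0 · 0 · 2 · 2 · 0 · 0
3 · 0 · 2 · 0 · 1 · 1
3 · 3 · 2 · 2 · 3 · 0
3 · 2 · 2 · 3 · 0 · 1
2 · 2 · 0 · 0 · 2 · 0
[1] 3 · 1 · 0 · 0 · 2 · 0
0 · 0 · 2 · 2 · 0 · 0
3 · 0 · 2 · 0 · 1 · 1
3 · 3 · 2 · 2 · 3 · 0
3 · 2 · 2 · 3 · 0 · 1
2 · 2 · 0 · 0 · 2 · 1
[2] 3 · 1 · 0 · 0 · 2 · 0
0 · 0 · 2 · 2 · 0 · 0
3 · 0 · 2 · 0 · 1 · 1
3 · 3 · 2 · 2 · 3 · 0
3 · 2 · 2 · 3 · 0 · 1
2 · 2 · 0 · 0 · 2 · 2
[3] 3 · 1 · 0 · 0 · 2 · 0
0 · 0 · 2 · 2 · 0 · 0
3 · 0 · 2 · 0 · 1 · 1
3 · 3 · 2 · 2 · 3 · 0
3 · 2 · 2 · 3 · 0 · 1
2 · 2 · 0 · 0 · 2 · 3
[4] 3 · 1 · 0 · 0 · 2 · 0
0 · 0 · 2 · 2 · 0 · 0
3 · 0 · 2 · 0 · 1 · 1
3 · 3 · 2 · 2 · 3 · 0
3 · 2 · 2 · 3 · 0 · 2
2 · 2 · 0 · 0 · 3 · 0
[5] 3 · 1 · 0 · 0 · 2 · 0
0 · 0 · 2 · 2 · 0 · 0
3 · 0 · 2 · 0 · 1 · 1
3 · 3 · 2 · 2 · 3 · 0
3 · 2 · 2 · 3 · 0 · 2
2 · 2 · 0 · 0 · 3 · 1
[6] 3 · 1 · 0 · 0 · 2 · 0
0 · 0 · 2 · 2 · 0 · 0
3 · 0 · 2 · 0 · 1 · 1
3 · 3 · 2 · 2 · 3 · 0
3 · 2 · 2 · 3 · 0 · 2
2 · 2 · 0 · 0 · 3 · 2
[7] 3 · 1 · 0 · 0 · 2 · 0
0 · 0 · 2 · 2 · 0 · 0
3 · 0 · 2 · 0 · 1 · 1
3 · 3 · 2 · 2 · 3 · 0
3 · 2 · 2 · 3 · 0 · 2
2 · 2 · 0 · 0 · 3 · 3
[8] 3 · 1 · 0 · 0 · 2 · 0
0 · 0 · 2 · 2 · 0 · 0
3 · 0 · 2 · 0 · 1 · 1
3 · 3 · 2 · 2 · 3 · 0
3 · 2 · 2 · 3 · 1 · 3
2 · 2 · 0 · 1 · 0 · 1
[9] 3 · 1 · 0 · 0 · 2 · 0
0 · 0 · 2 · 2 · 0 · 0
3 · 0 · 2 · 0 · 1 · 1
3 · 3 · 2 · 2 · 3 · 0
3 · 2 · 2 · 3 · 1 · 3
2 · 2 · 0 · 1 · 0 · 2
[10] 3 · 1 · 0 · 0 · 2 · 0
0 · 0 · 2 · 2 · 0 · 0
3 · 0 · 2 · 0 · 1 · 1
3 · 3 · 2 · 2 · 3 · 0
3 · 2 · 2 · 3 · 1 · 3
2 · 2 · 0 · 1 · 0 · 3
[11] 3 · 1 · 0 · 0 · 2 · 0
0 · 0 · 2 · 2 · 0 · 0
3 · 0 · 2 · 0 · 1 · 1
3 · 3 · 2 · 2 · 3 · 1
3 · 2 · 2 · 3 · 2 · 0
2 · 2 · 0 · 1 · 1 · 1
[12] 3 · 1 · 0 · 0 · 2 · 0
0 · 0 · 2 · 2 · 0 · 0
3 · 0 · 2 · 0 · 1 · 1
3 · 3 · 2 · 2 · 3 · 1
3 · 2 · 2 · 3 · 2 · 0
2 · 2 · 0 · 1 · 1 · 2
[13] 3 · 1 · 0 · 0 · 2 · 0
0 · 0 · 2 · 2 · 0 · 0
3 · 0 · 2 · 0 · 1 · 1
3 · 3 · 2 · 2 · 3 · 1
3 · 2 · 2 · 3 · 2 · 0
2 · 2 · 0 · 1 · 1 · 3
[14] 3 · 1 · 0 · 0 · 2 · 0
0 · 0 · 2 · 2 · 0 · 0
3 · 0 · 2 · 0 · 1 · 1
3 · 3 · 2 · 2 · 3 · 1
3 · 2 · 2 · 3 · 2 · 1
2 · 2 · 0 · 1 · 2 · 0
[15] 3 · 1 · 0 · 0 · 2 · 0
0 · 0 · 2 · 2 · 0 · 0
3 · 0 · 2 · 0 · 1 · 1
3 · 3 · 2 · 2 · 3 · 1
3 · 2 · 2 · 3 · 2 · 1
2 · 2 · 0 · 1 · 2 · 1
[16] 3 · 1 · 0 · 0 · 2 · 0
0 · 0 · 2 · 2 · 0 · 0
3 · 0 · 2 · 0 · 1 · 1
3 · 3 · 2 · 2 · 3 · 1
3 · 2 · 2 · 3 · 2 · 1
2 · 2 · 0 · 1 · 2 · 2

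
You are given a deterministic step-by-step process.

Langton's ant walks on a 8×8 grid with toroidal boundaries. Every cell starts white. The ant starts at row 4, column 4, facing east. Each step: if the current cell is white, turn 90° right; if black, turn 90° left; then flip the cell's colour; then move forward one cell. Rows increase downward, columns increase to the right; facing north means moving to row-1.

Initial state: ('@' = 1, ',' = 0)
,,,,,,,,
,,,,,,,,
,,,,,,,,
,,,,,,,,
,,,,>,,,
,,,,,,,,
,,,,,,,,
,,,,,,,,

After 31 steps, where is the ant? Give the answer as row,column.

[0] ,,,,,,,,
,,,,,,,,
,,,,,,,,
,,,,,,,,
,,,,>,,,
,,,,,,,,
,,,,,,,,
,,,,,,,,
[1] ,,,,,,,,
,,,,,,,,
,,,,,,,,
,,,,,,,,
,,,,@,,,
,,,,v,,,
,,,,,,,,
,,,,,,,,
[2] ,,,,,,,,
,,,,,,,,
,,,,,,,,
,,,,,,,,
,,,,@,,,
,,,<@,,,
,,,,,,,,
,,,,,,,,
[3] ,,,,,,,,
,,,,,,,,
,,,,,,,,
,,,,,,,,
,,,^@,,,
,,,@@,,,
,,,,,,,,
,,,,,,,,
[4] ,,,,,,,,
,,,,,,,,
,,,,,,,,
,,,,,,,,
,,,@>,,,
,,,@@,,,
,,,,,,,,
,,,,,,,,
[5] ,,,,,,,,
,,,,,,,,
,,,,,,,,
,,,,^,,,
,,,@,,,,
,,,@@,,,
,,,,,,,,
,,,,,,,,
[6] ,,,,,,,,
,,,,,,,,
,,,,,,,,
,,,,@>,,
,,,@,,,,
,,,@@,,,
,,,,,,,,
,,,,,,,,
[7] ,,,,,,,,
,,,,,,,,
,,,,,,,,
,,,,@@,,
,,,@,v,,
,,,@@,,,
,,,,,,,,
,,,,,,,,
[8] ,,,,,,,,
,,,,,,,,
,,,,,,,,
,,,,@@,,
,,,@<@,,
,,,@@,,,
,,,,,,,,
,,,,,,,,
[9] ,,,,,,,,
,,,,,,,,
,,,,,,,,
,,,,^@,,
,,,@@@,,
,,,@@,,,
,,,,,,,,
,,,,,,,,
[10] ,,,,,,,,
,,,,,,,,
,,,,,,,,
,,,<,@,,
,,,@@@,,
,,,@@,,,
,,,,,,,,
,,,,,,,,
[11] ,,,,,,,,
,,,,,,,,
,,,^,,,,
,,,@,@,,
,,,@@@,,
,,,@@,,,
,,,,,,,,
,,,,,,,,
[12] ,,,,,,,,
,,,,,,,,
,,,@>,,,
,,,@,@,,
,,,@@@,,
,,,@@,,,
,,,,,,,,
,,,,,,,,
[13] ,,,,,,,,
,,,,,,,,
,,,@@,,,
,,,@v@,,
,,,@@@,,
,,,@@,,,
,,,,,,,,
,,,,,,,,
[14] ,,,,,,,,
,,,,,,,,
,,,@@,,,
,,,<@@,,
,,,@@@,,
,,,@@,,,
,,,,,,,,
,,,,,,,,
[15] ,,,,,,,,
,,,,,,,,
,,,@@,,,
,,,,@@,,
,,,v@@,,
,,,@@,,,
,,,,,,,,
,,,,,,,,
[16] ,,,,,,,,
,,,,,,,,
,,,@@,,,
,,,,@@,,
,,,,>@,,
,,,@@,,,
,,,,,,,,
,,,,,,,,
[17] ,,,,,,,,
,,,,,,,,
,,,@@,,,
,,,,^@,,
,,,,,@,,
,,,@@,,,
,,,,,,,,
,,,,,,,,
[18] ,,,,,,,,
,,,,,,,,
,,,@@,,,
,,,<,@,,
,,,,,@,,
,,,@@,,,
,,,,,,,,
,,,,,,,,
[19] ,,,,,,,,
,,,,,,,,
,,,^@,,,
,,,@,@,,
,,,,,@,,
,,,@@,,,
,,,,,,,,
,,,,,,,,
[20] ,,,,,,,,
,,,,,,,,
,,<,@,,,
,,,@,@,,
,,,,,@,,
,,,@@,,,
,,,,,,,,
,,,,,,,,
[21] ,,,,,,,,
,,^,,,,,
,,@,@,,,
,,,@,@,,
,,,,,@,,
,,,@@,,,
,,,,,,,,
,,,,,,,,
[22] ,,,,,,,,
,,@>,,,,
,,@,@,,,
,,,@,@,,
,,,,,@,,
,,,@@,,,
,,,,,,,,
,,,,,,,,
[23] ,,,,,,,,
,,@@,,,,
,,@v@,,,
,,,@,@,,
,,,,,@,,
,,,@@,,,
,,,,,,,,
,,,,,,,,
[24] ,,,,,,,,
,,@@,,,,
,,<@@,,,
,,,@,@,,
,,,,,@,,
,,,@@,,,
,,,,,,,,
,,,,,,,,
[25] ,,,,,,,,
,,@@,,,,
,,,@@,,,
,,v@,@,,
,,,,,@,,
,,,@@,,,
,,,,,,,,
,,,,,,,,
[26] ,,,,,,,,
,,@@,,,,
,,,@@,,,
,<@@,@,,
,,,,,@,,
,,,@@,,,
,,,,,,,,
,,,,,,,,
[27] ,,,,,,,,
,,@@,,,,
,^,@@,,,
,@@@,@,,
,,,,,@,,
,,,@@,,,
,,,,,,,,
,,,,,,,,
[28] ,,,,,,,,
,,@@,,,,
,@>@@,,,
,@@@,@,,
,,,,,@,,
,,,@@,,,
,,,,,,,,
,,,,,,,,
[29] ,,,,,,,,
,,@@,,,,
,@@@@,,,
,@v@,@,,
,,,,,@,,
,,,@@,,,
,,,,,,,,
,,,,,,,,
[30] ,,,,,,,,
,,@@,,,,
,@@@@,,,
,@,>,@,,
,,,,,@,,
,,,@@,,,
,,,,,,,,
,,,,,,,,
[31] ,,,,,,,,
,,@@,,,,
,@@^@,,,
,@,,,@,,
,,,,,@,,
,,,@@,,,
,,,,,,,,
,,,,,,,,

2,3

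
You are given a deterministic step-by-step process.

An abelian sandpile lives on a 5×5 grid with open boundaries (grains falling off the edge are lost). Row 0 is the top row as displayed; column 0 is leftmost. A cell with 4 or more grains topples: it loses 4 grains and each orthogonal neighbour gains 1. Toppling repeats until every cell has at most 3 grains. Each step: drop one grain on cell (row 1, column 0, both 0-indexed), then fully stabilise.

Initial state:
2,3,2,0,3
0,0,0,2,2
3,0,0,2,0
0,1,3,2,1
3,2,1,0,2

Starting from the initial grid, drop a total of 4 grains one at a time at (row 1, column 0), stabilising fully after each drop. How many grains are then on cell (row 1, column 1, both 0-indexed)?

k=0  2,3,2,0,3
0,0,0,2,2
3,0,0,2,0
0,1,3,2,1
3,2,1,0,2
k=1  2,3,2,0,3
1,0,0,2,2
3,0,0,2,0
0,1,3,2,1
3,2,1,0,2
k=2  2,3,2,0,3
2,0,0,2,2
3,0,0,2,0
0,1,3,2,1
3,2,1,0,2
k=3  2,3,2,0,3
3,0,0,2,2
3,0,0,2,0
0,1,3,2,1
3,2,1,0,2
k=4  3,3,2,0,3
1,1,0,2,2
0,1,0,2,0
1,1,3,2,1
3,2,1,0,2

1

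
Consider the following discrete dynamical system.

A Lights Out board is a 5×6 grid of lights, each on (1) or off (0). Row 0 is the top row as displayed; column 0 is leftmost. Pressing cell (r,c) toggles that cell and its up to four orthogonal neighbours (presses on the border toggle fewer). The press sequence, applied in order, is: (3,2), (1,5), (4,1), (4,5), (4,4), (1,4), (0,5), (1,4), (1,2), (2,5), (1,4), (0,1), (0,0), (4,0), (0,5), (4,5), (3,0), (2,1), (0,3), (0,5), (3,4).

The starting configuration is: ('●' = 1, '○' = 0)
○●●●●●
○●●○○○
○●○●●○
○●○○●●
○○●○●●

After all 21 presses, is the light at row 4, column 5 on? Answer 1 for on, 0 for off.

gen 0: ○●●●●●
○●●○○○
○●○●●○
○●○○●●
○○●○●●
gen 1: ○●●●●●
○●●○○○
○●●●●○
○○●●●●
○○○○●●
gen 2: ○●●●●○
○●●○●●
○●●●●●
○○●●●●
○○○○●●
gen 3: ○●●●●○
○●●○●●
○●●●●●
○●●●●●
●●●○●●
gen 4: ○●●●●○
○●●○●●
○●●●●●
○●●●●○
●●●○○○
gen 5: ○●●●●○
○●●○●●
○●●●●●
○●●●○○
●●●●●●
gen 6: ○●●●○○
○●●●○○
○●●●○●
○●●●○○
●●●●●●
gen 7: ○●●●●●
○●●●○●
○●●●○●
○●●●○○
●●●●●●
gen 8: ○●●●○●
○●●○●○
○●●●●●
○●●●○○
●●●●●●
gen 9: ○●○●○●
○○○●●○
○●○●●●
○●●●○○
●●●●●●
gen 10: ○●○●○●
○○○●●●
○●○●○○
○●●●○●
●●●●●●
gen 11: ○●○●●●
○○○○○○
○●○●●○
○●●●○●
●●●●●●
gen 12: ●○●●●●
○●○○○○
○●○●●○
○●●●○●
●●●●●●
gen 13: ○●●●●●
●●○○○○
○●○●●○
○●●●○●
●●●●●●
gen 14: ○●●●●●
●●○○○○
○●○●●○
●●●●○●
○○●●●●
gen 15: ○●●●○○
●●○○○●
○●○●●○
●●●●○●
○○●●●●
gen 16: ○●●●○○
●●○○○●
○●○●●○
●●●●○○
○○●●○○
gen 17: ○●●●○○
●●○○○●
●●○●●○
○○●●○○
●○●●○○
gen 18: ○●●●○○
●○○○○●
○○●●●○
○●●●○○
●○●●○○
gen 19: ○●○○●○
●○○●○●
○○●●●○
○●●●○○
●○●●○○
gen 20: ○●○○○●
●○○●○○
○○●●●○
○●●●○○
●○●●○○
gen 21: ○●○○○●
●○○●○○
○○●●○○
○●●○●●
●○●●●○

0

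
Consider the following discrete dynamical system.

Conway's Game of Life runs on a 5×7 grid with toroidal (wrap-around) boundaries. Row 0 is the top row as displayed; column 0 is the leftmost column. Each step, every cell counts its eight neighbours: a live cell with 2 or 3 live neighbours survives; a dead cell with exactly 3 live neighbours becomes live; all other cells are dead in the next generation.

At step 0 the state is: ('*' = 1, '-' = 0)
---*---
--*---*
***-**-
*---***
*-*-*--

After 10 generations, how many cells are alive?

5

[0] ---*---
--*---*
***-**-
*---***
*-*-*--
[1] -***---
*-*-***
--*-*--
--*----
**--*--
[2] -------
*---***
--*-*-*
--*----
*------
[3] *----*-
*--**-*
**--*-*
-*-*---
-------
[4] *---**-
---**--
-*--*-*
-**----
-------
[5] ---***-
*--*--*
**--**-
***----
-*-----
[6] *-*****
****---
---***-
--*---*
**-**--
[7] -----*-
*------
*---***
***---*
-------
[8] -------
*---*--
-----*-
-*-----
**----*
[9] -*----*
-------
-------
-*----*
**-----
[10] -*-----
-------
-------
-*-----
-**---*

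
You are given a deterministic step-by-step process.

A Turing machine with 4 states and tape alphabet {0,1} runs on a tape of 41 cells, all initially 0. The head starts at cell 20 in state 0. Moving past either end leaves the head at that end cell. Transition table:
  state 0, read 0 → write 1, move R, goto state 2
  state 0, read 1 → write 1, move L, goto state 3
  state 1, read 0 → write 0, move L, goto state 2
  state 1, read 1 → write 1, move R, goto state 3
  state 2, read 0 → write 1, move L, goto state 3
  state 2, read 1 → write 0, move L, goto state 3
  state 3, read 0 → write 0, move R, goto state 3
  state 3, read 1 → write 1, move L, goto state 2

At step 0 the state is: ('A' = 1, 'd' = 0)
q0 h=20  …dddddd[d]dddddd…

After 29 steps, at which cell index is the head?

t=0: q0 h=20  …dddddd[d]dddddd…
t=1: q2 h=21  …dddddA[d]dddddd…
t=2: q3 h=20  …dddddd[A]Addddd…
t=3: q2 h=19  …dddddd[d]AAdddd…
t=4: q3 h=18  …dddddd[d]AAAddd…
t=5: q3 h=19  …dddddd[A]AAdddd…
t=6: q2 h=18  …dddddd[d]AAAddd…
t=7: q3 h=17  …dddddd[d]AAAAdd…
t=8: q3 h=18  …dddddd[A]AAAddd…
t=9: q2 h=17  …dddddd[d]AAAAdd…
t=10: q3 h=16  …dddddd[d]AAAAAd…
t=11: q3 h=17  …dddddd[A]AAAAdd…
t=12: q2 h=16  …dddddd[d]AAAAAd…
t=13: q3 h=15  …dddddd[d]AAAAAA…
t=14: q3 h=16  …dddddd[A]AAAAAd…
t=15: q2 h=15  …dddddd[d]AAAAAA…
t=16: q3 h=14  …dddddd[d]AAAAAA…
t=17: q3 h=15  …dddddd[A]AAAAAA…
t=18: q2 h=14  …dddddd[d]AAAAAA…
t=19: q3 h=13  …dddddd[d]AAAAAA…
t=20: q3 h=14  …dddddd[A]AAAAAA…
t=21: q2 h=13  …dddddd[d]AAAAAA…
t=22: q3 h=12  …dddddd[d]AAAAAA…
t=23: q3 h=13  …dddddd[A]AAAAAA…
t=24: q2 h=12  …dddddd[d]AAAAAA…
t=25: q3 h=11  …dddddd[d]AAAAAA…
t=26: q3 h=12  …dddddd[A]AAAAAA…
t=27: q2 h=11  …dddddd[d]AAAAAA…
t=28: q3 h=10  …dddddd[d]AAAAAA…
t=29: q3 h=11  …dddddd[A]AAAAAA…

11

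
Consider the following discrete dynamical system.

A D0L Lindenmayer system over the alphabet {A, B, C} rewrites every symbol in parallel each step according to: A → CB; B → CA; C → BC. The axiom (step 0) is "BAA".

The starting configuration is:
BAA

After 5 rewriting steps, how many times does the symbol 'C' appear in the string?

t=0: BAA
t=1: CACBCB
t=2: BCCBBCCABCCA
t=3: CABCBCCACABCBCCBCABCBCCB
t=4: BCCBCABCCABCBCCBBCCBCABCCABCBCCABCCBCABCCABCBCCA
t=5: CABCBCCABCCBCABCBCCBCABCCABCBCCACABCBCCABCCBCABCBCCBCABCCABCBCCBCABCBCCABCCBCABCBCCBCABCCABCBCCB

48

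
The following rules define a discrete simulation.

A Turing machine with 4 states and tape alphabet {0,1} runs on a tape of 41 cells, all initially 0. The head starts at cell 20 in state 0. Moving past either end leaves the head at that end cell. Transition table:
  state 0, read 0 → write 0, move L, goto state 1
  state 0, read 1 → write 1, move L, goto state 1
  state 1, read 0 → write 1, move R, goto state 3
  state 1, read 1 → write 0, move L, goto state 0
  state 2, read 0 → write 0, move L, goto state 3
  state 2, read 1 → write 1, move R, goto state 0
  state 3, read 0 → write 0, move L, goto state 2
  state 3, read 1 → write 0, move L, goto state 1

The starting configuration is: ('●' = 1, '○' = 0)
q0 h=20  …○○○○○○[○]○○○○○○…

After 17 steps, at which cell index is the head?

15

gen 0: q0 h=20  …○○○○○○[○]○○○○○○…
gen 1: q1 h=19  …○○○○○○[○]○○○○○○…
gen 2: q3 h=20  …○○○○○●[○]○○○○○○…
gen 3: q2 h=19  …○○○○○○[●]○○○○○○…
gen 4: q0 h=20  …○○○○○●[○]○○○○○○…
gen 5: q1 h=19  …○○○○○○[●]○○○○○○…
gen 6: q0 h=18  …○○○○○○[○]○○○○○○…
gen 7: q1 h=17  …○○○○○○[○]○○○○○○…
gen 8: q3 h=18  …○○○○○●[○]○○○○○○…
gen 9: q2 h=17  …○○○○○○[●]○○○○○○…
gen 10: q0 h=18  …○○○○○●[○]○○○○○○…
gen 11: q1 h=17  …○○○○○○[●]○○○○○○…
gen 12: q0 h=16  …○○○○○○[○]○○○○○○…
gen 13: q1 h=15  …○○○○○○[○]○○○○○○…
gen 14: q3 h=16  …○○○○○●[○]○○○○○○…
gen 15: q2 h=15  …○○○○○○[●]○○○○○○…
gen 16: q0 h=16  …○○○○○●[○]○○○○○○…
gen 17: q1 h=15  …○○○○○○[●]○○○○○○…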